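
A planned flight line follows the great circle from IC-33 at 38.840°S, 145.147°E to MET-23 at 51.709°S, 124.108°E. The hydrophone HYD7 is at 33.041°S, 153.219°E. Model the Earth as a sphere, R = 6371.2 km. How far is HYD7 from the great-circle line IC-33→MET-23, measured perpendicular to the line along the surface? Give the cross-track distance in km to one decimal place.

δ₁₃ = central angle IC-33→HYD7 = 0.152375 rad  (haversine)
θ₁₃ = bearing IC-33→HYD7 = 50.850°,  θ₁₂ = bearing IC-33→MET-23 = 221.820°
dₓₜ = R·arcsin(sin δ₁₃ · sin(θ₁₃ − θ₁₂)) = 6371.2·arcsin(0.15179·sin(-170.970°)) = -151.792 km
|dₓₜ| = 151.792 km

151.8 km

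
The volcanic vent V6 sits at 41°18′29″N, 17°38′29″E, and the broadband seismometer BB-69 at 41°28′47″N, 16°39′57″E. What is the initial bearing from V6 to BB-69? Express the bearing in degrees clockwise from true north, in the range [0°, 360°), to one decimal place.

283.5°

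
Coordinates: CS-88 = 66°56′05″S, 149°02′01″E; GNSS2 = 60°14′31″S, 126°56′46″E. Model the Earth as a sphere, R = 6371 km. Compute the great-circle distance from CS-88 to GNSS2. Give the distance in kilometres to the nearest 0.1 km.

1310.6 km

CS-88: φ = -66.93472°, λ = +149.03361°
GNSS2: φ = -60.24194°, λ = +126.94611°
Δφ = 6.6928°,  Δλ = -22.0875°
a = sin²(Δφ/2) + cos φ₁ cos φ₂ sin²(Δλ/2) = 0.010543
c = 2·arcsin(√a) = 0.205719 rad = 11.7868°
d = R·c = 6371 × 0.205719 = 1310.6 km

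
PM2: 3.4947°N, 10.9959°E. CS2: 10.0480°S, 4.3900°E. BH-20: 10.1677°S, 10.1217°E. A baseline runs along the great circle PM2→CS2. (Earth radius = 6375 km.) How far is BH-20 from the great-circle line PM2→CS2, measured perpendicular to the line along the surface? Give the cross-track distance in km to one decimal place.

571.2 km

δ₁₃ = central angle PM2→BH-20 = 0.238938 rad  (haversine)
θ₁₃ = bearing PM2→BH-20 = 183.638°,  θ₁₂ = bearing PM2→CS2 = 205.853°
dₓₜ = R·arcsin(sin δ₁₃ · sin(θ₁₃ − θ₁₂)) = 6375·arcsin(0.23667·sin(-22.215°)) = -571.198 km
|dₓₜ| = 571.198 km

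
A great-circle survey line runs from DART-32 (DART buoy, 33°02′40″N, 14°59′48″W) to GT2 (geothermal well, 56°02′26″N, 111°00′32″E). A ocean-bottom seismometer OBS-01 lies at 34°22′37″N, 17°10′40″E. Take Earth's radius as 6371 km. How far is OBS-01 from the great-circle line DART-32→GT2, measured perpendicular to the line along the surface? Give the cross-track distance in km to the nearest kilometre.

2265 km

DART-32: φ = +33.04444°, λ = -14.99667°
GT2: φ = +56.04056°, λ = +111.00889°
OBS-01: φ = +34.37694°, λ = +17.17778°
δ₁₃ = central angle DART-32→OBS-01 = 0.465752 rad  (haversine)
θ₁₃ = bearing DART-32→OBS-01 = 78.131°,  θ₁₂ = bearing DART-32→GT2 = 27.332°
dₓₜ = R·arcsin(sin δ₁₃ · sin(θ₁₃ − θ₁₂)) = 6371·arcsin(0.44909·sin(50.799°)) = 2264.622 km
|dₓₜ| = 2264.622 km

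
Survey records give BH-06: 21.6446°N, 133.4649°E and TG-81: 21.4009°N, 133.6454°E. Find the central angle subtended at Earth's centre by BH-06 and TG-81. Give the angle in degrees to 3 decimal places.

0.296°

Δφ = -0.2437°,  Δλ = 0.1805°
a = sin²(Δφ/2) + cos φ₁ cos φ₂ sin²(Δλ/2) = 0.000007
c = 2·arcsin(√a) = 0.005165 rad = 0.2959°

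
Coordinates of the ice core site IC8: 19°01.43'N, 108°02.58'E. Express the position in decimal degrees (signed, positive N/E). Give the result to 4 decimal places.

lat: 19.0238° N → +19.0238°
lon: 108.0430° E → +108.0430°

+19.0238°, +108.0430°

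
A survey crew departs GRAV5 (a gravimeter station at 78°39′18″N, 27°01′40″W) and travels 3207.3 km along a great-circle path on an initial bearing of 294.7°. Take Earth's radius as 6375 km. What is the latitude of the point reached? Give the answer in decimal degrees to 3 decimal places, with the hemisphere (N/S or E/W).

GRAV5: φ = +78.65500°, λ = -27.02778°
δ = d/R = 3207.3/6375 = 0.503106 rad
φ₂ = arcsin(sin φ₁ cos δ + cos φ₁ sin δ cos θ)
   = arcsin(0.98046·0.87609 + 0.19672·0.48215·0.41787) = 63.97519°
λ₂ = λ₁ + atan2(sin θ sin δ cos φ₁, cos δ − sin φ₁ sin φ₂) = -120.31988°

63.975°N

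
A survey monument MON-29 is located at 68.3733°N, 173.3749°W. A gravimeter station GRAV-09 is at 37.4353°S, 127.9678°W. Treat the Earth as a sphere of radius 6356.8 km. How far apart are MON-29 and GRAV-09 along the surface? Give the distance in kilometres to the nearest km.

12324 km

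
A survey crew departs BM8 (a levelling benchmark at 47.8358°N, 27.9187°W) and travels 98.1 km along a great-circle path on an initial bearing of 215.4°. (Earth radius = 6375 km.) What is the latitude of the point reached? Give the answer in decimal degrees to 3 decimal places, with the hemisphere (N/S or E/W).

47.115°N

δ = d/R = 98.1/6375 = 0.015388 rad
φ₂ = arcsin(sin φ₁ cos δ + cos φ₁ sin δ cos θ)
   = arcsin(0.74122·0.99988 + 0.67126·0.01539·-0.81513) = 47.11465°
λ₂ = λ₁ + atan2(sin θ sin δ cos φ₁, cos δ − sin φ₁ sin φ₂) = -28.66919°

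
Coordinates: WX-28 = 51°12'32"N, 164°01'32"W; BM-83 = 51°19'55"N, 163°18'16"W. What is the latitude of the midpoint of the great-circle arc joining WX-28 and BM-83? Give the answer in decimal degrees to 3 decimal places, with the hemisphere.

51.271°N

WX-28: φ = +51.20889°, λ = -164.02556°
BM-83: φ = +51.33194°, λ = -163.30444°
Bx = cos φ₂ cos Δλ = 0.624758,  By = cos φ₂ sin Δλ = 0.007863
φₘ = atan2(sin φ₁ + sin φ₂, √((cos φ₁ + Bx)² + By²)) = 51.27097°
λₘ = λ₁ + atan2(By, cos φ₁ + Bx) = -163.66548°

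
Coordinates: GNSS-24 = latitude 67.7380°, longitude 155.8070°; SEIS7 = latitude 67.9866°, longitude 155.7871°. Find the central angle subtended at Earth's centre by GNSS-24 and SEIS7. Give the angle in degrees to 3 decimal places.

0.249°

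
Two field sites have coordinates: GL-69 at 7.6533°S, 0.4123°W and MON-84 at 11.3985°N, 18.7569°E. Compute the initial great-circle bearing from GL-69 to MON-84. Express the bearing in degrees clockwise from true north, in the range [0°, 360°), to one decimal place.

45.2°

Δλ = 19.1692°
y = sin Δλ · cos φ₂ = 0.321883
x = cos φ₁ sin φ₂ − sin φ₁ cos φ₂ cos Δλ = 0.319184
θ = atan2(y, x) = 45.2412° → 45.2412° (mod 360°)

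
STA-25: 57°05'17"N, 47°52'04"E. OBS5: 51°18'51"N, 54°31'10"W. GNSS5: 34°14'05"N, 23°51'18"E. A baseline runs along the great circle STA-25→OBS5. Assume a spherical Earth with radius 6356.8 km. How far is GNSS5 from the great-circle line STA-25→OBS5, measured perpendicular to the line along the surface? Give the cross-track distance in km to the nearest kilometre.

3101 km

STA-25: φ = +57.08806°, λ = +47.86778°
OBS5: φ = +51.31417°, λ = -54.51944°
GNSS5: φ = +34.23472°, λ = +23.85500°
δ₁₃ = central angle STA-25→GNSS5 = 0.489379 rad  (haversine)
θ₁₃ = bearing STA-25→GNSS5 = 225.700°,  θ₁₂ = bearing STA-25→OBS5 = 311.319°
dₓₜ = R·arcsin(sin δ₁₃ · sin(θ₁₃ − θ₁₂)) = 6356.8·arcsin(0.47008·sin(-85.619°)) = -3100.991 km
|dₓₜ| = 3100.991 km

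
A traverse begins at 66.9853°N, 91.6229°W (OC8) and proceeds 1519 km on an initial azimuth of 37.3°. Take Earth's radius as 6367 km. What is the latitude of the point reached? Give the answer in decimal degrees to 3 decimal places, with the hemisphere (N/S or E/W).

75.428°N

δ = d/R = 1519/6367 = 0.238574 rad
φ₂ = arcsin(sin φ₁ cos δ + cos φ₁ sin δ cos θ)
   = arcsin(0.92040·0.97168 + 0.39097·0.23632·0.79547) = 75.42763°
λ₂ = λ₁ + atan2(sin θ sin δ cos φ₁, cos δ − sin φ₁ sin φ₂) = -56.93032°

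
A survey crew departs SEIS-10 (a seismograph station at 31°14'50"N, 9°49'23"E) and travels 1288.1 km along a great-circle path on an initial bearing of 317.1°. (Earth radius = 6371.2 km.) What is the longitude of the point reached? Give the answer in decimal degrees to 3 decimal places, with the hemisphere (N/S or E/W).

0.357°W

SEIS-10: φ = +31.24722°, λ = +9.82306°
δ = d/R = 1288.1/6371.2 = 0.202175 rad
φ₂ = arcsin(sin φ₁ cos δ + cos φ₁ sin δ cos θ)
   = arcsin(0.51873·0.97963 + 0.85494·0.20080·0.73254) = 39.34019°
λ₂ = λ₁ + atan2(sin θ sin δ cos φ₁, cos δ − sin φ₁ sin φ₂) = -0.35683°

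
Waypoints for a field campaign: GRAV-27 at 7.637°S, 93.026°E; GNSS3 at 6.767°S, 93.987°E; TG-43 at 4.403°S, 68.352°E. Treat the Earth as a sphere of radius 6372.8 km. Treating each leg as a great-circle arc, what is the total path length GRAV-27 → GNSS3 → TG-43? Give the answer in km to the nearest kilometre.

2993 km

GRAV-27→GNSS3: c = 0.022527 rad, d = 143.56 km
GNSS3→TG-43: c = 0.447130 rad, d = 2849.47 km
Total = 143.56 + 2849.47 = 2993.03 km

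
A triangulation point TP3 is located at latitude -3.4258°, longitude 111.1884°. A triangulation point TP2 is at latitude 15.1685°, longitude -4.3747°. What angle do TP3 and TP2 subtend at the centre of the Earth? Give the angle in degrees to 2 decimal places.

115.55°

Δφ = 18.5943°,  Δλ = -115.5631°
a = sin²(Δφ/2) + cos φ₁ cos φ₂ sin²(Δλ/2) = 0.715681
c = 2·arcsin(√a) = 2.016799 rad = 115.5541°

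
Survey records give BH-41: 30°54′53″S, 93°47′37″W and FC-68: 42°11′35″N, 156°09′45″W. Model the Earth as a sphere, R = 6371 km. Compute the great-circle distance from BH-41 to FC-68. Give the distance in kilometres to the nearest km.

BH-41: φ = -30.91472°, λ = -93.79361°
FC-68: φ = +42.19306°, λ = -156.16250°
Δφ = 73.1078°,  Δλ = -62.3689°
a = sin²(Δφ/2) + cos φ₁ cos φ₂ sin²(Δλ/2) = 0.525134
c = 2·arcsin(√a) = 1.621085 rad = 92.8813°
d = R·c = 6371 × 1.621085 = 10327.9 km

10328 km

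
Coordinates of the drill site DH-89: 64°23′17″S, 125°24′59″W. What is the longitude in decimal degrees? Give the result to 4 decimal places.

125.4164°W

125° + 24′/60 + 59″/3600 = 125 + 0.40000 + 0.01639 = 125.4164°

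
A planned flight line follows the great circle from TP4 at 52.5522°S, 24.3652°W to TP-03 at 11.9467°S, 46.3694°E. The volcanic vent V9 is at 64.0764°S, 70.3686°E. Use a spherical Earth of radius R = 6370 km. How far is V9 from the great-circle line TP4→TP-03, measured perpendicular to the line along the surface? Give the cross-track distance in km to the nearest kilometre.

4348 km

δ₁₃ = central angle TP4→V9 = 0.806421 rad  (haversine)
θ₁₃ = bearing TP4→V9 = 142.872°,  θ₁₂ = bearing TP4→TP-03 = 81.963°
dₓₜ = R·arcsin(sin δ₁₃ · sin(θ₁₃ − θ₁₂)) = 6370·arcsin(0.72182·sin(60.910°)) = 4347.736 km
|dₓₜ| = 4347.736 km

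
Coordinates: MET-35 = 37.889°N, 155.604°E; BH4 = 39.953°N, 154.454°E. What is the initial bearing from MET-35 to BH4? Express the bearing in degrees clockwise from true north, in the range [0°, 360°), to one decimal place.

336.9°

Δλ = -1.1500°
y = sin Δλ · cos φ₂ = -0.015385
x = cos φ₁ sin φ₂ − sin φ₁ cos φ₂ cos Δλ = 0.036111
θ = atan2(y, x) = -23.0766° → 336.9234° (mod 360°)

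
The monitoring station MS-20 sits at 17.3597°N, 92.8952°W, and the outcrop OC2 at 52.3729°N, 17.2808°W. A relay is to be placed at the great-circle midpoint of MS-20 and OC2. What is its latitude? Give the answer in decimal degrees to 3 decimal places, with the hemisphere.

Bx = cos φ₂ cos Δλ = 0.151681,  By = cos φ₂ sin Δλ = 0.591377
φₘ = atan2(sin φ₁ + sin φ₂, √((cos φ₁ + Bx)² + By²)) = 41.00075°
λₘ = λ₁ + atan2(By, cos φ₁ + Bx) = -64.76466°

41.001°N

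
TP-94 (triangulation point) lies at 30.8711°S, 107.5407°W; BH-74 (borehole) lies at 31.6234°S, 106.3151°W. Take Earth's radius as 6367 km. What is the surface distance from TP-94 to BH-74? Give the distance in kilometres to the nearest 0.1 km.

Δφ = -0.7523°,  Δλ = 1.2256°
a = sin²(Δφ/2) + cos φ₁ cos φ₂ sin²(Δλ/2) = 0.000127
c = 2·arcsin(√a) = 0.022513 rad = 1.2899°
d = R·c = 6367 × 0.022513 = 143.3 km

143.3 km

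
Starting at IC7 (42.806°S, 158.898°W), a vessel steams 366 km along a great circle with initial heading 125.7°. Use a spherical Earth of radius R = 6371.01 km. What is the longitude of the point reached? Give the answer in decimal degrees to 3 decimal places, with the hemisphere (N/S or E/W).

δ = d/R = 366/6371.01 = 0.057448 rad
φ₂ = arcsin(sin φ₁ cos δ + cos φ₁ sin δ cos θ)
   = arcsin(-0.67952·0.99835 + 0.73366·0.05742·-0.58354) = -44.66643°
λ₂ = λ₁ + atan2(sin θ sin δ cos φ₁, cos δ − sin φ₁ sin φ₂) = -155.13902°

155.139°W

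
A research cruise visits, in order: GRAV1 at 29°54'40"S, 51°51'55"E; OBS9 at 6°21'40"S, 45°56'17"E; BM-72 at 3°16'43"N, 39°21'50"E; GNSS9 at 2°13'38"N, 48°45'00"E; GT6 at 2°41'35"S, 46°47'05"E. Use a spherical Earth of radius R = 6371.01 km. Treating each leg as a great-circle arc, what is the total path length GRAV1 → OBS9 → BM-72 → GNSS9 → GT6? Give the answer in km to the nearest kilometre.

GRAV1: φ = -29.91111°, λ = +51.86528°
OBS9: φ = -6.36111°, λ = +45.93806°
BM-72: φ = +3.27861°, λ = +39.36389°
GNSS9: φ = +2.22722°, λ = +48.75000°
GT6: φ = -2.69306°, λ = +46.78472°
GRAV1→OBS9: c = 0.422403 rad, d = 2691.14 km
OBS9→BM-72: c = 0.203546 rad, d = 1296.80 km
BM-72→GNSS9: c = 0.164652 rad, d = 1049.00 km
GNSS9→GT6: c = 0.092468 rad, d = 589.11 km
Total = 2691.14 + 1296.80 + 1049.00 + 589.11 = 5626.05 km

5626 km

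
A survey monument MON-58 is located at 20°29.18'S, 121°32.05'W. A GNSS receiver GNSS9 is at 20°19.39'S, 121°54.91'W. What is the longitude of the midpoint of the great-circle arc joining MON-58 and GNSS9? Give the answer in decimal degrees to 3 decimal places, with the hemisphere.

121.725°W

MON-58: φ = -20.48633°, λ = -121.53417°
GNSS9: φ = -20.32317°, λ = -121.91517°
Bx = cos φ₂ cos Δλ = 0.937728,  By = cos φ₂ sin Δλ = -0.006236
φₘ = atan2(sin φ₁ + sin φ₂, √((cos φ₁ + Bx)² + By²)) = -20.40485°
λₘ = λ₁ + atan2(By, cos φ₁ + Bx) = -121.72477°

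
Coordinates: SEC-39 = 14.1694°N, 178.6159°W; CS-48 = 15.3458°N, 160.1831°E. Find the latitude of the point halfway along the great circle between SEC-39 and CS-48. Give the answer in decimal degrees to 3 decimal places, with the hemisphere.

Bx = cos φ₂ cos Δλ = 0.899077,  By = cos φ₂ sin Δλ = -0.348747
φₘ = atan2(sin φ₁ + sin φ₂, √((cos φ₁ + Bx)² + By²)) = 15.00237°
λₘ = λ₁ + atan2(By, cos φ₁ + Bx) = 170.81260°

15.002°N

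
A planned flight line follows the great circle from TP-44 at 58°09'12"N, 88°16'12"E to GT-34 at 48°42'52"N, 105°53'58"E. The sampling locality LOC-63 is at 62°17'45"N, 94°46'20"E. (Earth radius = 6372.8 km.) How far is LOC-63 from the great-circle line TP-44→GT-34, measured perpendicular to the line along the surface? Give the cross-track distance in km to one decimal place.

583.6 km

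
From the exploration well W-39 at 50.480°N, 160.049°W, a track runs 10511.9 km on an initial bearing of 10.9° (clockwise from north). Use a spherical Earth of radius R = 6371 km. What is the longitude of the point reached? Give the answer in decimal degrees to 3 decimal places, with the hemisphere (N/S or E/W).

δ = d/R = 10511.9/6371 = 1.649961 rad
φ₂ = arcsin(sin φ₁ cos δ + cos φ₁ sin δ cos θ)
   = arcsin(0.77140·-0.07908 + 0.63635·0.99687·0.98196) = 34.18772°
λ₂ = λ₁ + atan2(sin θ sin δ cos φ₁, cos δ − sin φ₁ sin φ₂) = 6.77866°

6.779°E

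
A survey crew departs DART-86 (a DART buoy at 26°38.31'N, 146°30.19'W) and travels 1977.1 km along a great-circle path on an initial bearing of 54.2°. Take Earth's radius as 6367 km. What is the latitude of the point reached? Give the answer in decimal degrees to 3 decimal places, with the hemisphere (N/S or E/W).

35.922°N

DART-86: φ = +26.63850°, λ = -146.50317°
δ = d/R = 1977.1/6367 = 0.310523 rad
φ₂ = arcsin(sin φ₁ cos δ + cos φ₁ sin δ cos θ)
   = arcsin(0.44836·0.95217 + 0.89385·0.30556·0.58496) = 35.92189°
λ₂ = λ₁ + atan2(sin θ sin δ cos φ₁, cos δ − sin φ₁ sin φ₂) = -128.68321°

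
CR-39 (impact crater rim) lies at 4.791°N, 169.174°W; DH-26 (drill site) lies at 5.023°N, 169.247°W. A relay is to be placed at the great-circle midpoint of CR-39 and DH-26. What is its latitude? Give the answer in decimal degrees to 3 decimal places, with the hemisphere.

4.907°N

Bx = cos φ₂ cos Δλ = 0.996159,  By = cos φ₂ sin Δλ = -0.001269
φₘ = atan2(sin φ₁ + sin φ₂, √((cos φ₁ + Bx)² + By²)) = 4.90700°
λₘ = λ₁ + atan2(By, cos φ₁ + Bx) = -169.21049°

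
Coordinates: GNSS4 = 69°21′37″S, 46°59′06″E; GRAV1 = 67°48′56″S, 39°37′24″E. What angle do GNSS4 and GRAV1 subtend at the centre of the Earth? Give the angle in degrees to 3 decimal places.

GNSS4: φ = -69.36028°, λ = +46.98500°
GRAV1: φ = -67.81556°, λ = +39.62333°
Δφ = 1.5447°,  Δλ = -7.3617°
a = sin²(Δφ/2) + cos φ₁ cos φ₂ sin²(Δλ/2) = 0.000730
c = 2·arcsin(√a) = 0.054053 rad = 3.0970°

3.097°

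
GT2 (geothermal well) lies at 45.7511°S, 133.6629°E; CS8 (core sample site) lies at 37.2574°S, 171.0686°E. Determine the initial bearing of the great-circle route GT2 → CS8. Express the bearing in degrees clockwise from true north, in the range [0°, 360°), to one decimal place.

86.4°

Δλ = 37.4057°
y = sin Δλ · cos φ₂ = 0.483488
x = cos φ₁ sin φ₂ − sin φ₁ cos φ₂ cos Δλ = 0.030455
θ = atan2(y, x) = 86.3957° → 86.3957° (mod 360°)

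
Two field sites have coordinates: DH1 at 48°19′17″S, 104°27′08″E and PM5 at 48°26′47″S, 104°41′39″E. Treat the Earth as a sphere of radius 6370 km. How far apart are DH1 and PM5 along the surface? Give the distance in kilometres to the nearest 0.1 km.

22.6 km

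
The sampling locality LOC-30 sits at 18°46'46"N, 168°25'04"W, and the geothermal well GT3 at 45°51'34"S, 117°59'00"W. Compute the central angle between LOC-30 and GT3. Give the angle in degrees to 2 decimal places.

79.11°

LOC-30: φ = +18.77944°, λ = -168.41778°
GT3: φ = -45.85944°, λ = -117.98333°
Δφ = -64.6389°,  Δλ = 50.4344°
a = sin²(Δφ/2) + cos φ₁ cos φ₂ sin²(Δλ/2) = 0.405523
c = 2·arcsin(√a) = 1.380700 rad = 79.1083°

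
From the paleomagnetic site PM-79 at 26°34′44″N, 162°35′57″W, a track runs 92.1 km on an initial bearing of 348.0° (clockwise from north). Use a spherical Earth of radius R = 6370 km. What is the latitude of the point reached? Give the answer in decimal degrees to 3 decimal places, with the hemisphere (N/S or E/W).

27.389°N

PM-79: φ = +26.57889°, λ = -162.59917°
δ = d/R = 92.1/6370 = 0.014458 rad
φ₂ = arcsin(sin φ₁ cos δ + cos φ₁ sin δ cos θ)
   = arcsin(0.44743·0.99990 + 0.89432·0.01446·0.97815) = 27.38906°
λ₂ = λ₁ + atan2(sin θ sin δ cos φ₁, cos δ − sin φ₁ sin φ₂) = -162.79314°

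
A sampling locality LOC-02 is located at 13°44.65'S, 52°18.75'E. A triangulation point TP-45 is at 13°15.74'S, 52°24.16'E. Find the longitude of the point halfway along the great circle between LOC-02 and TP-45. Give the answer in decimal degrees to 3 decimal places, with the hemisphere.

52.358°E

LOC-02: φ = -13.74417°, λ = +52.31250°
TP-45: φ = -13.26233°, λ = +52.40267°
Bx = cos φ₂ cos Δλ = 0.973329,  By = cos φ₂ sin Δλ = 0.001532
φₘ = atan2(sin φ₁ + sin φ₂, √((cos φ₁ + Bx)² + By²)) = -13.50325°
λₘ = λ₁ + atan2(By, cos φ₁ + Bx) = 52.35763°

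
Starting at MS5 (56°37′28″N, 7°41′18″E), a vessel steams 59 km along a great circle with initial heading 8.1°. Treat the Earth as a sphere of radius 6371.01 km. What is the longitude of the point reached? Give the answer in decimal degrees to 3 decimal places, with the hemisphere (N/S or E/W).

MS5: φ = +56.62444°, λ = +7.68833°
δ = d/R = 59/6371.01 = 0.009261 rad
φ₂ = arcsin(sin φ₁ cos δ + cos φ₁ sin δ cos θ)
   = arcsin(0.83508·0.99996 + 0.55012·0.00926·0.99002) = 57.14967°
λ₂ = λ₁ + atan2(sin θ sin δ cos φ₁, cos δ − sin φ₁ sin φ₂) = 7.82616°

7.826°E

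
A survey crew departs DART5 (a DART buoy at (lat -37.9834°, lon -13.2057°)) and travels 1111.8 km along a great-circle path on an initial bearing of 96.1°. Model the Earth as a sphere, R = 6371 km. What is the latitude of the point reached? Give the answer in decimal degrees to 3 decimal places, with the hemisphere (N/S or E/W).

δ = d/R = 1111.8/6371 = 0.174509 rad
φ₂ = arcsin(sin φ₁ cos δ + cos φ₁ sin δ cos θ)
   = arcsin(-0.61543·0.98481 + 0.78819·0.17363·-0.10626) = -38.36201°
λ₂ = λ₁ + atan2(sin θ sin δ cos φ₁, cos δ − sin φ₁ sin φ₂) = -0.48626°

38.362°S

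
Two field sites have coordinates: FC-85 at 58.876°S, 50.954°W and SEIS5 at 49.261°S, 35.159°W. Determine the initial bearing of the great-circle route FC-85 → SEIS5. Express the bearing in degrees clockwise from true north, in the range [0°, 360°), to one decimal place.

50.6°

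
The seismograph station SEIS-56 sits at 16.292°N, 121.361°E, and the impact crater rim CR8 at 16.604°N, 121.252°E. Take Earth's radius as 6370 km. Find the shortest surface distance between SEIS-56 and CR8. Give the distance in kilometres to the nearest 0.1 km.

36.6 km

Δφ = 0.3120°,  Δλ = -0.1090°
a = sin²(Δφ/2) + cos φ₁ cos φ₂ sin²(Δλ/2) = 0.000008
c = 2·arcsin(√a) = 0.005743 rad = 0.3290°
d = R·c = 6370 × 0.005743 = 36.6 km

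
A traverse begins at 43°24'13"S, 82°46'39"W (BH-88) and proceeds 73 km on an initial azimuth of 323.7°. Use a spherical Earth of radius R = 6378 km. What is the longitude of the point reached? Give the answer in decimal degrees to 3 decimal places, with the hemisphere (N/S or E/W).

83.307°W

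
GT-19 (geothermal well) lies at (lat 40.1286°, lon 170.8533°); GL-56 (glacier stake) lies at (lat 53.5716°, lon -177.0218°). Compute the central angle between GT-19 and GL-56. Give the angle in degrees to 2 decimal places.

Δφ = 13.4430°,  Δλ = 12.1249°
a = sin²(Δφ/2) + cos φ₁ cos φ₂ sin²(Δλ/2) = 0.018763
c = 2·arcsin(√a) = 0.274823 rad = 15.7462°

15.75°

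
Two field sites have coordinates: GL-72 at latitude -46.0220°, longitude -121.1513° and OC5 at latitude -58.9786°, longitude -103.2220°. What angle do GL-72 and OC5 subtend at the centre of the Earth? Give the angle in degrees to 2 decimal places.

Δφ = -12.9566°,  Δλ = 17.9293°
a = sin²(Δφ/2) + cos φ₁ cos φ₂ sin²(Δλ/2) = 0.021419
c = 2·arcsin(√a) = 0.293761 rad = 16.8313°

16.83°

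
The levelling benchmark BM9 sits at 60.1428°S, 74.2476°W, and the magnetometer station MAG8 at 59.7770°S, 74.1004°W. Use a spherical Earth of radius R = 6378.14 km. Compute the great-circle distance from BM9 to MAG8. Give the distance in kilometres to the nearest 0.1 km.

Δφ = 0.3658°,  Δλ = 0.1472°
a = sin²(Δφ/2) + cos φ₁ cos φ₂ sin²(Δλ/2) = 0.000011
c = 2·arcsin(√a) = 0.006513 rad = 0.3731°
d = R·c = 6378.14 × 0.006513 = 41.5 km

41.5 km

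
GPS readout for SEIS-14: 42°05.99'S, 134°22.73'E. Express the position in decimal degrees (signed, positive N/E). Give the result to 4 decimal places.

lat: 42.0998° S → -42.0998°
lon: 134.3788° E → +134.3788°

-42.0998°, +134.3788°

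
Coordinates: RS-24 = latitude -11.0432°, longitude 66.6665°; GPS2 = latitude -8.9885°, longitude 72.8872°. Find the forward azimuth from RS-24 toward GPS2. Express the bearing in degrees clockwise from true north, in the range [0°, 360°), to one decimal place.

72.0°

Δλ = 6.2207°
y = sin Δλ · cos φ₂ = 0.107028
x = cos φ₁ sin φ₂ − sin φ₁ cos φ₂ cos Δλ = 0.034740
θ = atan2(y, x) = 72.0174° → 72.0174° (mod 360°)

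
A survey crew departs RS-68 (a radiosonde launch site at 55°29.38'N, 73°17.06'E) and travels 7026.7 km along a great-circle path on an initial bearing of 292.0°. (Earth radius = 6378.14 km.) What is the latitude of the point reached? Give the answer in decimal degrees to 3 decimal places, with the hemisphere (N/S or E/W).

RS-68: φ = +55.48967°, λ = +73.28433°
δ = d/R = 7026.7/6378.14 = 1.101685 rad
φ₂ = arcsin(sin φ₁ cos δ + cos φ₁ sin δ cos θ)
   = arcsin(0.82402·0.45209 + 0.56655·0.89197·0.37461) = 34.18340°
λ₂ = λ₁ + atan2(sin θ sin δ cos φ₁, cos δ − sin φ₁ sin φ₂) = -18.04572°

34.183°N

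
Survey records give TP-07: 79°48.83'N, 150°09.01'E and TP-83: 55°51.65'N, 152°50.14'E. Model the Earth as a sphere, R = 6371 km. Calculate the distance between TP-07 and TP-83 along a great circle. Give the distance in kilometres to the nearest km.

2665 km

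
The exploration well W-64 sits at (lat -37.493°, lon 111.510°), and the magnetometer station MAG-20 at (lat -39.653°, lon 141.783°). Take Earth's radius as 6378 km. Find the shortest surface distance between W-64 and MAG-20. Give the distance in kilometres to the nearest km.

2633 km

Δφ = -2.1600°,  Δλ = 30.2730°
a = sin²(Δφ/2) + cos φ₁ cos φ₂ sin²(Δλ/2) = 0.042007
c = 2·arcsin(√a) = 0.412838 rad = 23.6539°
d = R·c = 6378 × 0.412838 = 2633.1 km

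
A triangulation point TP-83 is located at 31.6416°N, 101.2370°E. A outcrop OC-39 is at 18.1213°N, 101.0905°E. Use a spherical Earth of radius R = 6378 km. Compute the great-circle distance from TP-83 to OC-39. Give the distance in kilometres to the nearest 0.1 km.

1505.1 km

Δφ = -13.5203°,  Δλ = -0.1465°
a = sin²(Δφ/2) + cos φ₁ cos φ₂ sin²(Δλ/2) = 0.013858
c = 2·arcsin(√a) = 0.235985 rad = 13.5209°
d = R·c = 6378 × 0.235985 = 1505.1 km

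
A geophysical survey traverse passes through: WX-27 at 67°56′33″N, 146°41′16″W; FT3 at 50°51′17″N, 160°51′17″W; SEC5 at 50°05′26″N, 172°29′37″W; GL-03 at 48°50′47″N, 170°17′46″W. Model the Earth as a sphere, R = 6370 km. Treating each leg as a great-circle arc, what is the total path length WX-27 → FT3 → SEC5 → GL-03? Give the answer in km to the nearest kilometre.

WX-27: φ = +67.94250°, λ = -146.68778°
FT3: φ = +50.85472°, λ = -160.85472°
SEC5: φ = +50.09056°, λ = -172.49361°
GL-03: φ = +48.84639°, λ = -170.29611°
WX-27→FT3: c = 0.321870 rad, d = 2050.31 km
FT3→SEC5: c = 0.129835 rad, d = 827.05 km
SEC5→GL-03: c = 0.033055 rad, d = 210.56 km
Total = 2050.31 + 827.05 + 210.56 = 3087.92 km

3088 km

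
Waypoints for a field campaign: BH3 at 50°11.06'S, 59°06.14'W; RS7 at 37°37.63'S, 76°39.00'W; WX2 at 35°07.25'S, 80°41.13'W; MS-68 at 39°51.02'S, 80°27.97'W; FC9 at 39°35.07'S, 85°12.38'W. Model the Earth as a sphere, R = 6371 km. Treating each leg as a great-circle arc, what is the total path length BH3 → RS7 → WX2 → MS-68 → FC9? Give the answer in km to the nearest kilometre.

BH3: φ = -50.18433°, λ = -59.10233°
RS7: φ = -37.62717°, λ = -76.65000°
WX2: φ = -35.12083°, λ = -80.68550°
MS-68: φ = -39.85033°, λ = -80.46617°
FC9: φ = -39.58450°, λ = -85.20633°
BH3→RS7: c = 0.309517 rad, d = 1971.93 km
RS7→WX2: c = 0.071608 rad, d = 456.21 km
WX2→MS-68: c = 0.082601 rad, d = 526.25 km
MS-68→FC9: c = 0.063799 rad, d = 406.46 km
Total = 1971.93 + 456.21 + 526.25 + 406.46 = 3360.86 km

3361 km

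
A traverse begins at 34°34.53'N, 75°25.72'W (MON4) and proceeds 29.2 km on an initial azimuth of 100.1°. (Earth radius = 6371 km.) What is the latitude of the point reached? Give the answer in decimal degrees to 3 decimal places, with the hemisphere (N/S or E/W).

34.529°N

MON4: φ = +34.57550°, λ = -75.42867°
δ = d/R = 29.2/6371 = 0.004583 rad
φ₂ = arcsin(sin φ₁ cos δ + cos φ₁ sin δ cos θ)
   = arcsin(0.56749·0.99999 + 0.82338·0.00458·-0.17537) = 34.52905°
λ₂ = λ₁ + atan2(sin θ sin δ cos φ₁, cos δ − sin φ₁ sin φ₂) = -75.11485°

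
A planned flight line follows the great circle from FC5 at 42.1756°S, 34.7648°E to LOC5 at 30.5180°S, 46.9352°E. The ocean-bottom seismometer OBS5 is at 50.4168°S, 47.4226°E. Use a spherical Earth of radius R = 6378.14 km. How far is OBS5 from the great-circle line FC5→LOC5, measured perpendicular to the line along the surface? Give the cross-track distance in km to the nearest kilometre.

δ₁₃ = central angle FC5→OBS5 = 0.209204 rad  (haversine)
θ₁₃ = bearing FC5→OBS5 = 137.754°,  θ₁₂ = bearing FC5→LOC5 = 43.849°
dₓₜ = R·arcsin(sin δ₁₃ · sin(θ₁₃ − θ₁₂)) = 6378.14·arcsin(0.20768·sin(93.905°)) = 1331.186 km
|dₓₜ| = 1331.186 km

1331 km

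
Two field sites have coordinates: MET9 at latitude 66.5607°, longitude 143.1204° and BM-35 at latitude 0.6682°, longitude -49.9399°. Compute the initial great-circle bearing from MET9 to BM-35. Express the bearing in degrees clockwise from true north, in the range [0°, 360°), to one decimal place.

Δλ = 166.9397°
y = sin Δλ · cos φ₂ = 0.225961
x = cos φ₁ sin φ₂ − sin φ₁ cos φ₂ cos Δλ = 0.898327
θ = atan2(y, x) = 14.1190° → 14.1190° (mod 360°)

14.1°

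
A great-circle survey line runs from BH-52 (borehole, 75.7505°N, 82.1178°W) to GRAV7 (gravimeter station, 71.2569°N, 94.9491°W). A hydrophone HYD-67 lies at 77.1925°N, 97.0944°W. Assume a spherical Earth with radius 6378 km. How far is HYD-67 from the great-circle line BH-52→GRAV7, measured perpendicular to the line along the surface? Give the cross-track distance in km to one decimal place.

δ₁₃ = central angle BH-52→HYD-67 = 0.065893 rad  (haversine)
θ₁₃ = bearing BH-52→HYD-67 = 299.540°,  θ₁₂ = bearing BH-52→GRAV7 = 225.319°
dₓₜ = R·arcsin(sin δ₁₃ · sin(θ₁₃ − θ₁₂)) = 6378·arcsin(0.06585·sin(74.221°)) = 404.407 km
|dₓₜ| = 404.407 km

404.4 km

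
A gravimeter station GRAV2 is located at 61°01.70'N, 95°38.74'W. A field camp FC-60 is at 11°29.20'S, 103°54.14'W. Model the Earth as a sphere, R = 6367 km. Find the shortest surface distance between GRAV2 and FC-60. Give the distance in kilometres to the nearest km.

GRAV2: φ = +61.02833°, λ = -95.64567°
FC-60: φ = -11.48667°, λ = -103.90233°
Δφ = -72.5150°,  Δλ = -8.2567°
a = sin²(Δφ/2) + cos φ₁ cos φ₂ sin²(Δλ/2) = 0.352232
c = 2·arcsin(√a) = 1.270780 rad = 72.8103°
d = R·c = 6367 × 1.270780 = 8091.1 km

8091 km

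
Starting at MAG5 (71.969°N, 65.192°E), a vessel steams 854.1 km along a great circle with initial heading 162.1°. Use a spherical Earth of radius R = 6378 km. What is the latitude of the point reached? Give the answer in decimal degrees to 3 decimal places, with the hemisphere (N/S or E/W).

64.562°N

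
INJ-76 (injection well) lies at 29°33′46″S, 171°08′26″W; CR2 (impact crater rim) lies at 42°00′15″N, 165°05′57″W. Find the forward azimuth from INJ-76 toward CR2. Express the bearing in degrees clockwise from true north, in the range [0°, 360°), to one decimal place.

4.7°

INJ-76: φ = -29.56278°, λ = -171.14056°
CR2: φ = +42.00417°, λ = -165.09917°
Δλ = 6.0414°
y = sin Δλ · cos φ₂ = 0.078209
x = cos φ₁ sin φ₂ − sin φ₁ cos φ₂ cos Δλ = 0.946658
θ = atan2(y, x) = 4.7228° → 4.7228° (mod 360°)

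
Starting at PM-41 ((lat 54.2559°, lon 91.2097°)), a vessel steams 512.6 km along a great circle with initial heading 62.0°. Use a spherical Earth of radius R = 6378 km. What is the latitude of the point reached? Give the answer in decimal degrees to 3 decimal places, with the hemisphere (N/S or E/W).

δ = d/R = 512.6/6378 = 0.080370 rad
φ₂ = arcsin(sin φ₁ cos δ + cos φ₁ sin δ cos θ)
   = arcsin(0.81163·0.99677 + 0.58417·0.08028·0.46947) = 56.20489°
λ₂ = λ₁ + atan2(sin θ sin δ cos φ₁, cos δ − sin φ₁ sin φ₂) = 98.53148°

56.205°N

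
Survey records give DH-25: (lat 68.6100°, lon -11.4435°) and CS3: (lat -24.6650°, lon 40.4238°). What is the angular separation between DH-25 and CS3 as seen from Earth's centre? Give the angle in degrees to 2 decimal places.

100.60°

Δφ = -93.2750°,  Δλ = 51.8673°
a = sin²(Δφ/2) + cos φ₁ cos φ₂ sin²(Δλ/2) = 0.591954
c = 2·arcsin(√a) = 1.755758 rad = 100.5975°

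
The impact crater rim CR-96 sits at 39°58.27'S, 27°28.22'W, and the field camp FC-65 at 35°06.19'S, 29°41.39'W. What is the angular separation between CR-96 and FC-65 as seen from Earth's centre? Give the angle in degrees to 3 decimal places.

5.176°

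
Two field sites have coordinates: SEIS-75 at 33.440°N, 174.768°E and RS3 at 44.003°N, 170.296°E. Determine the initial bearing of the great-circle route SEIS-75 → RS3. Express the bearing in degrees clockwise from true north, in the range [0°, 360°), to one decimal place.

Δλ = -4.4720°
y = sin Δλ · cos φ₂ = -0.056085
x = cos φ₁ sin φ₂ − sin φ₁ cos φ₂ cos Δλ = 0.184523
θ = atan2(y, x) = -16.9065° → 343.0935° (mod 360°)

343.1°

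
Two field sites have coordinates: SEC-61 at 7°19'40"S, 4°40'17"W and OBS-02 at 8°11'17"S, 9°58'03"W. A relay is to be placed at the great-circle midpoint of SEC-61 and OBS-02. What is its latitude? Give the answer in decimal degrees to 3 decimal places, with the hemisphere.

7.766°S

SEC-61: φ = -7.32778°, λ = -4.67139°
OBS-02: φ = -8.18806°, λ = -9.96750°
Bx = cos φ₂ cos Δλ = 0.985580,  By = cos φ₂ sin Δλ = -0.091362
φₘ = atan2(sin φ₁ + sin φ₂, √((cos φ₁ + Bx)² + By²)) = -7.76611°
λₘ = λ₁ + atan2(By, cos φ₁ + Bx) = -7.31673°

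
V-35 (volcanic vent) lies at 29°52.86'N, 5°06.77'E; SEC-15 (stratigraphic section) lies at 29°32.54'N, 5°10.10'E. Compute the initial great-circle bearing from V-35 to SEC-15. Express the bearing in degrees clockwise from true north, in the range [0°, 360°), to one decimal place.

V-35: φ = +29.88100°, λ = +5.11283°
SEC-15: φ = +29.54233°, λ = +5.16833°
Δλ = 0.0555°
y = sin Δλ · cos φ₂ = 0.000843
x = cos φ₁ sin φ₂ − sin φ₁ cos φ₂ cos Δλ = -0.005911
θ = atan2(y, x) = 171.8856° → 171.8856° (mod 360°)

171.9°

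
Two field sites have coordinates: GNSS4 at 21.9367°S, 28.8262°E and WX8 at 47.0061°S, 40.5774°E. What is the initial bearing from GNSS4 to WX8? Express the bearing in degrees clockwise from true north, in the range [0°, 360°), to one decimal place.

Δλ = 11.7512°
y = sin Δλ · cos φ₂ = 0.138881
x = cos φ₁ sin φ₂ − sin φ₁ cos φ₂ cos Δλ = -0.429055
θ = atan2(y, x) = 162.0637° → 162.0637° (mod 360°)

162.1°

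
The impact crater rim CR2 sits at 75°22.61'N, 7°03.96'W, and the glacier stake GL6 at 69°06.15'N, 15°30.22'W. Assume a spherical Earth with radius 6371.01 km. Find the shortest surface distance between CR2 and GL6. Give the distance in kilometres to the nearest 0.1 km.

CR2: φ = +75.37683°, λ = -7.06600°
GL6: φ = +69.10250°, λ = -15.50367°
Δφ = -6.2743°,  Δλ = -8.4377°
a = sin²(Δφ/2) + cos φ₁ cos φ₂ sin²(Δλ/2) = 0.003482
c = 2·arcsin(√a) = 0.118092 rad = 6.7661°
d = R·c = 6371.01 × 0.118092 = 752.4 km

752.4 km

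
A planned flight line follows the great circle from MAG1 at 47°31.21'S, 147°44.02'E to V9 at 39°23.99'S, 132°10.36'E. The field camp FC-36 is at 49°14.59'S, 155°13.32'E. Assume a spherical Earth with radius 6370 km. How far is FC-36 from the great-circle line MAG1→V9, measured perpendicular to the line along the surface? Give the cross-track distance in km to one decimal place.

MAG1: φ = -47.52017°, λ = +147.73367°
V9: φ = -39.39983°, λ = +132.17267°
FC-36: φ = -49.24317°, λ = +155.22200°
δ₁₃ = central angle MAG1→FC-36 = 0.091818 rad  (haversine)
θ₁₃ = bearing MAG1→FC-36 = 111.883°,  θ₁₂ = bearing MAG1→V9 = 300.141°
dₓₜ = R·arcsin(sin δ₁₃ · sin(θ₁₃ − θ₁₂)) = 6370·arcsin(0.09169·sin(-188.258°)) = 83.886 km
|dₓₜ| = 83.886 km

83.9 km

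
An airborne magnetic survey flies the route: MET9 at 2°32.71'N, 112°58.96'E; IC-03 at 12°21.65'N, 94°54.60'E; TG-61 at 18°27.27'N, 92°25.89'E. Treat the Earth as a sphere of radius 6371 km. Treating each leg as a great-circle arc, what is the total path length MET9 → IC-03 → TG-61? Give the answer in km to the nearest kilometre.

MET9: φ = +2.54517°, λ = +112.98267°
IC-03: φ = +12.36083°, λ = +94.91000°
TG-61: φ = +18.45450°, λ = +92.43150°
MET9→IC-03: c = 0.356235 rad, d = 2269.58 km
IC-03→TG-61: c = 0.114230 rad, d = 727.76 km
Total = 2269.58 + 727.76 = 2997.33 km

2997 km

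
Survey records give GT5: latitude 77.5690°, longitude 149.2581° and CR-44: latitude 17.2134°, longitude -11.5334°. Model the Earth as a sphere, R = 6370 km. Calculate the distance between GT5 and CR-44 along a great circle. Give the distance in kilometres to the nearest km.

Δφ = -60.3556°,  Δλ = -160.7915°
a = sin²(Δφ/2) + cos φ₁ cos φ₂ sin²(Δλ/2) = 0.452590
c = 2·arcsin(√a) = 1.475834 rad = 84.5591°
d = R·c = 6370 × 1.475834 = 9401.1 km

9401 km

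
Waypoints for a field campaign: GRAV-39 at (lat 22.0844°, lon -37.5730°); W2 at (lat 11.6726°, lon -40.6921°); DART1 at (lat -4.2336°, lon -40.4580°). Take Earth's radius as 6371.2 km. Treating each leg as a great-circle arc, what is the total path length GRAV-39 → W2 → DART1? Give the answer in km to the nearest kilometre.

GRAV-39→W2: c = 0.189014 rad, d = 1204.25 km
W2→DART1: c = 0.277645 rad, d = 1768.93 km
Total = 1204.25 + 1768.93 = 2973.18 km

2973 km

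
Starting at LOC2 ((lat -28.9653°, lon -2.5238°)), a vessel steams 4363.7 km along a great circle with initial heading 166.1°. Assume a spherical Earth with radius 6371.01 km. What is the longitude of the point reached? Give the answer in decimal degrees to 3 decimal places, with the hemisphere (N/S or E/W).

19.264°E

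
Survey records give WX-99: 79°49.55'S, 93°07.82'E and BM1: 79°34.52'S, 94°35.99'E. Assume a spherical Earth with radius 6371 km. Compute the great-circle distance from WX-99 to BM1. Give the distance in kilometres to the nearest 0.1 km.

WX-99: φ = -79.82583°, λ = +93.13033°
BM1: φ = -79.57533°, λ = +94.59983°
Δφ = 0.2505°,  Δλ = 1.4695°
a = sin²(Δφ/2) + cos φ₁ cos φ₂ sin²(Δλ/2) = 0.000010
c = 2·arcsin(√a) = 0.006335 rad = 0.3630°
d = R·c = 6371 × 0.006335 = 40.4 km

40.4 km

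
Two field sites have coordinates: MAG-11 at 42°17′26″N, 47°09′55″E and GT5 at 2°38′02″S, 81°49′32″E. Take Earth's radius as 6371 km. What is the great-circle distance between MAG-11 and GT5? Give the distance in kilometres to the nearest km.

6090 km

MAG-11: φ = +42.29056°, λ = +47.16528°
GT5: φ = -2.63389°, λ = +81.82556°
Δφ = -44.9244°,  Δλ = 34.6603°
a = sin²(Δφ/2) + cos φ₁ cos φ₂ sin²(Δλ/2) = 0.211549
c = 2·arcsin(√a) = 0.955866 rad = 54.7671°
d = R·c = 6371 × 0.955866 = 6089.8 km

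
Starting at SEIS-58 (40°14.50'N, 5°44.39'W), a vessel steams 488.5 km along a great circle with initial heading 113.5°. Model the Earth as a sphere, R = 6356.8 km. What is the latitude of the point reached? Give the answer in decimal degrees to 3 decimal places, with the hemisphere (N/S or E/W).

38.370°N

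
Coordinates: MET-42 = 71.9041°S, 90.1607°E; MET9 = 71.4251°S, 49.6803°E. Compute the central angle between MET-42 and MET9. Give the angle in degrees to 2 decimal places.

Δφ = 0.4790°,  Δλ = -40.4804°
a = sin²(Δφ/2) + cos φ₁ cos φ₂ sin²(Δλ/2) = 0.011859
c = 2·arcsin(√a) = 0.218235 rad = 12.5040°

12.50°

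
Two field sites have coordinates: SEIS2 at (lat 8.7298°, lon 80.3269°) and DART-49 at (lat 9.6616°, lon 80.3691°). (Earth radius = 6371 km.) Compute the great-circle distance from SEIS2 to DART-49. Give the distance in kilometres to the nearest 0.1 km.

Δφ = 0.9318°,  Δλ = 0.0422°
a = sin²(Δφ/2) + cos φ₁ cos φ₂ sin²(Δλ/2) = 0.000066
c = 2·arcsin(√a) = 0.016279 rad = 0.9327°
d = R·c = 6371 × 0.016279 = 103.7 km

103.7 km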